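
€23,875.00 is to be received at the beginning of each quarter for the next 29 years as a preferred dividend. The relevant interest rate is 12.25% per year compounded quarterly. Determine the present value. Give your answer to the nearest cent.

€779,184.53

This is an annuity due: 116 payments of €23,875.00 at the beginning of each quarter.
Periodic rate r = 0.1225/4 per quarter; n is counted in quarters.
PV = PMT × [(1 − (1+r)^−n)/r] × (1+r) = 23,875 × [1 − (1+r)^−116] / r × (1+r) = €779,184.53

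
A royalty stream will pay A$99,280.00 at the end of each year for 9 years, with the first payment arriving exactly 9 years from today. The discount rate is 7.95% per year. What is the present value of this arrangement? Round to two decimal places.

A$337,013.89

Ordinary annuity of 9 payments, first payment at period 9.
Periodic rate r = 0.0795 per year.
The ordinary-annuity PV formula values the stream one period before the first payment (period 8); discount that back 8 periods:
PV₀ = 99,280 × [1 − (1+r)^−9] / r × (1+r)^−8 = A$337,013.89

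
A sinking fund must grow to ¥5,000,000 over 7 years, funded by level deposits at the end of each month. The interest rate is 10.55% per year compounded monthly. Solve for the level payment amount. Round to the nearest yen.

¥40,475

Level ordinary annuity; solve FV = PMT × [((1+r)^n − 1)/r] for PMT.
Periodic rate r = 0.1055/12 per month; n is counted in months.
With n = 84: PMT = 5,000,000 / ([((1+r)^n − 1)/r]) = ¥40,475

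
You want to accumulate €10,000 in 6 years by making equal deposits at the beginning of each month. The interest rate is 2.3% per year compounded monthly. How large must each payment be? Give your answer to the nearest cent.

€129.41

Level annuity due; solve FV = PMT × [((1+r)^n − 1)/r] × (1+r) for PMT.
Periodic rate r = 0.023/12 per month; n is counted in months.
With n = 72: PMT = 10,000 / ([((1+r)^n − 1)/r] × (1+r)) = €129.41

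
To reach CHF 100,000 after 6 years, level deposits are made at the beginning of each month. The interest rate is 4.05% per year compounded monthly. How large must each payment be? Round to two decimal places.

Level annuity due; solve FV = PMT × [((1+r)^n − 1)/r] × (1+r) for PMT.
Periodic rate r = 0.0405/12 per month; n is counted in months.
With n = 72: PMT = 100,000 / ([((1+r)^n − 1)/r] × (1+r)) = CHF 1,225.16

CHF 1,225.16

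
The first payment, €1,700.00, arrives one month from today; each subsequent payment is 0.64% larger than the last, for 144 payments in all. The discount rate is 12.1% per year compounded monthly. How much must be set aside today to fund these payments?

€188,803.51

Periodic rate r = 0.121/12 per month; n is counted in months.
Growing ordinary annuity: PV = PMT₁ × [1 − ((1+g)/(1+r))^n] / (r − g) = 1,700 × [1 − ((1+0.0064)/(1+r))^144] / (r − 0.0064) = €188,803.51.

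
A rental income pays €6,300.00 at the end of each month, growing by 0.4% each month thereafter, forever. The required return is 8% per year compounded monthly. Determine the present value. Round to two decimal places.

€2,362,500.00

Periodic rate r = 0.08/12 per month.
Growing perpetuity (Gordon): PV = PMT₁ / (r − g) = 6,300 / (r − 0.004) = €2,362,500.00.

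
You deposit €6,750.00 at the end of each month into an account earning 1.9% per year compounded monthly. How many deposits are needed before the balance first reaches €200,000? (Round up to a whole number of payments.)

Periodic rate r = 0.019/12 per month; n is counted in months.
Ordinary annuity FV: 200,000 = 6,750 × [((1+r)^n − 1)/r].
(1+r)^n = 1 + 200,000 × r / 6,750, so n = ln(1 + 200,000·r/6,750) / ln(1+r) = 28.98.
Round up to a whole number of payments: n = 29.

29 payments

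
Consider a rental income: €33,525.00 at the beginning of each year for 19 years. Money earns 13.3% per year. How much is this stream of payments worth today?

€258,962.20

This is an annuity due: 19 payments of €33,525.00 at the beginning of each year.
Periodic rate r = 0.133 per year.
PV = PMT × [(1 − (1+r)^−n)/r] × (1+r) = 33,525 × [1 − (1+r)^−19] / r × (1+r) = €258,962.20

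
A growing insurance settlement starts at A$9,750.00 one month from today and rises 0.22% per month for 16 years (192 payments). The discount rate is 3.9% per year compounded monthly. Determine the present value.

Periodic rate r = 0.039/12 per month; n is counted in months.
Growing ordinary annuity: PV = PMT₁ × [1 − ((1+g)/(1+r))^n] / (r − g) = 9,750 × [1 − ((1+0.0022)/(1+r))^192] / (r − 0.0022) = A$1,691,209.21.

A$1,691,209.21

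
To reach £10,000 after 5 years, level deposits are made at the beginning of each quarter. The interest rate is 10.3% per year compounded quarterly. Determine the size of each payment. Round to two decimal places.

£378.77

Level annuity due; solve FV = PMT × [((1+r)^n − 1)/r] × (1+r) for PMT.
Periodic rate r = 0.103/4 per quarter; n is counted in quarters.
With n = 20: PMT = 10,000 / ([((1+r)^n − 1)/r] × (1+r)) = £378.77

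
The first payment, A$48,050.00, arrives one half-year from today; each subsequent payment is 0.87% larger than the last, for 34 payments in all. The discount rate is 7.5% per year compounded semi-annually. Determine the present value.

A$1,027,762.81

Periodic rate r = 0.075/2 per half-year; n is counted in half-years.
Growing ordinary annuity: PV = PMT₁ × [1 − ((1+g)/(1+r))^n] / (r − g) = 48,050 × [1 − ((1+0.0087)/(1+r))^34] / (r − 0.0087) = A$1,027,762.81.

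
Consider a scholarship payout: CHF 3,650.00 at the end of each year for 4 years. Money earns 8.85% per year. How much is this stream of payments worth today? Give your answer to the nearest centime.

This is an ordinary annuity: 4 payments of CHF 3,650.00 at the end of each year.
Periodic rate r = 0.0885 per year.
PV = PMT × [(1 − (1+r)^−n)/r] = 3,650 × [1 − (1+r)^−4] / r = CHF 11,864.02

CHF 11,864.02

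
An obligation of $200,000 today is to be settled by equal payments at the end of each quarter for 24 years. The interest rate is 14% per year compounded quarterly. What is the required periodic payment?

Level ordinary annuity; solve PV = PMT × [(1 − (1+r)^−n)/r] for PMT.
Periodic rate r = 0.14/4 per quarter; n is counted in quarters.
With n = 96: PMT = 200,000 / ([(1 − (1+r)^−n)/r]) = $7,267.36

$7,267.36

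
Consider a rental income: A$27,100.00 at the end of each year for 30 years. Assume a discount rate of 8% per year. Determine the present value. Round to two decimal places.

A$305,085.93

This is an ordinary annuity: 30 payments of A$27,100.00 at the end of each year.
Periodic rate r = 0.08 per year.
PV = PMT × [(1 − (1+r)^−n)/r] = 27,100 × [1 − (1+r)^−30] / r = A$305,085.93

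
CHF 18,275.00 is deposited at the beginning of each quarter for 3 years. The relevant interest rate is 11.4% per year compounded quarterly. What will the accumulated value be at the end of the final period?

This is an annuity due: 12 deposits of CHF 18,275.00 at the beginning of each quarter.
Periodic rate r = 0.114/4 per quarter; n is counted in quarters.
FV = PMT × [((1+r)^n − 1)/r] × (1+r) = 18,275 × [(1+r)^12 − 1] / r × (1+r) = CHF 264,489.28

CHF 264,489.28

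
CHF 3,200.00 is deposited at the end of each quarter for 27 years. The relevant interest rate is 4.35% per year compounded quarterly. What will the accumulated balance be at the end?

This is an ordinary annuity: 108 deposits of CHF 3,200.00 at the end of each quarter.
Periodic rate r = 0.0435/4 per quarter; n is counted in quarters.
FV = PMT × [((1+r)^n − 1)/r] = 3,200 × [(1+r)^108 − 1] / r = CHF 652,084.46

CHF 652,084.46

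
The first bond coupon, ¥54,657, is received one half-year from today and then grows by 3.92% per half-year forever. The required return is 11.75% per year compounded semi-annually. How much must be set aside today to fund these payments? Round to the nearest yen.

Periodic rate r = 0.1175/2 per half-year.
Growing perpetuity (Gordon): PV = PMT₁ / (r − g) = 54,657 / (r − 0.0392) = ¥2,795,754.

¥2,795,754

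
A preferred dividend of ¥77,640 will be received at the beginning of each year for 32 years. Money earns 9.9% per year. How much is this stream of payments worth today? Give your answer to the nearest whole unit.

This is an annuity due: 32 payments of ¥77,640 at the beginning of each year.
Periodic rate r = 0.099 per year.
PV = PMT × [(1 − (1+r)^−n)/r] × (1+r) = 77,640 × [1 − (1+r)^−32] / r × (1+r) = ¥819,856

¥819,856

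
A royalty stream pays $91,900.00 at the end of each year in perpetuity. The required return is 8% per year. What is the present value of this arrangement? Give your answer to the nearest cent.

$1,148,750.00

Periodic rate r = 0.08 per year.
Level perpetuity: PV = PMT / r = 91,900 / (0.08) = $1,148,750.00.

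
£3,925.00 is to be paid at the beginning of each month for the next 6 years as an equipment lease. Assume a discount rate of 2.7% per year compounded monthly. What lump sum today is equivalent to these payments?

£261,213.42

This is an annuity due: 72 payments of £3,925.00 at the beginning of each month.
Periodic rate r = 0.027/12 per month; n is counted in months.
PV = PMT × [(1 − (1+r)^−n)/r] × (1+r) = 3,925 × [1 − (1+r)^−72] / r × (1+r) = £261,213.42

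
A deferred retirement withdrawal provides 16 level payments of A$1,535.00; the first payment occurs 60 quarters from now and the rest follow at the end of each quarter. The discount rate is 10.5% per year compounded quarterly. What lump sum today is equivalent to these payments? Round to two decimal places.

Ordinary annuity of 16 payments, first payment at period 60.
Periodic rate r = 0.105/4 per quarter; n is counted in quarters.
The ordinary-annuity PV formula values the stream one period before the first payment (period 59); discount that back 59 periods:
PV₀ = 1,535 × [1 − (1+r)^−16] / r × (1+r)^−59 = A$4,302.62

A$4,302.62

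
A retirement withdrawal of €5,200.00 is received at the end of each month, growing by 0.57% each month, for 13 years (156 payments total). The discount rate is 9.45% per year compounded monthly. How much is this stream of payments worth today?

Periodic rate r = 0.0945/12 per month; n is counted in months.
Growing ordinary annuity: PV = PMT₁ × [1 − ((1+g)/(1+r))^n] / (r − g) = 5,200 × [1 − ((1+0.0057)/(1+r))^156] / (r − 0.0057) = €684,009.67.

€684,009.67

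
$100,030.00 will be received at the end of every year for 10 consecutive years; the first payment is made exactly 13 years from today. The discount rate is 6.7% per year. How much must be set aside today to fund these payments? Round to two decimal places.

$327,160.38

Ordinary annuity of 10 payments, first payment at period 13.
Periodic rate r = 0.067 per year.
The ordinary-annuity PV formula values the stream one period before the first payment (period 12); discount that back 12 periods:
PV₀ = 100,030 × [1 − (1+r)^−10] / r × (1+r)^−12 = $327,160.38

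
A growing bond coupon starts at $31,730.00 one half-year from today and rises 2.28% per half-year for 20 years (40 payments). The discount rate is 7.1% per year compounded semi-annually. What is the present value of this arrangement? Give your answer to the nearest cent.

$973,350.92

Periodic rate r = 0.071/2 per half-year; n is counted in half-years.
Growing ordinary annuity: PV = PMT₁ × [1 − ((1+g)/(1+r))^n] / (r − g) = 31,730 × [1 − ((1+0.0228)/(1+r))^40] / (r − 0.0228) = $973,350.92.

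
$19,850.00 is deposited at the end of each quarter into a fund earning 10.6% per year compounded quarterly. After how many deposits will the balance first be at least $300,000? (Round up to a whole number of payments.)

13 payments

Periodic rate r = 0.106/4 per quarter; n is counted in quarters.
Ordinary annuity FV: 300,000 = 19,850 × [((1+r)^n − 1)/r].
(1+r)^n = 1 + 300,000 × r / 19,850, so n = ln(1 + 300,000·r/19,850) / ln(1+r) = 12.88.
Round up to a whole number of payments: n = 13.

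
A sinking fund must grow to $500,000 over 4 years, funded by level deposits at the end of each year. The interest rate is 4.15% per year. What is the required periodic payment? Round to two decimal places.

$117,482.29

Level ordinary annuity; solve FV = PMT × [((1+r)^n − 1)/r] for PMT.
Periodic rate r = 0.0415 per year.
With n = 4: PMT = 500,000 / ([((1+r)^n − 1)/r]) = $117,482.29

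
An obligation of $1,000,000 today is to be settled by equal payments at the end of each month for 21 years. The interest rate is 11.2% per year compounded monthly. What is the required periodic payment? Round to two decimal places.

$10,327.03

Level ordinary annuity; solve PV = PMT × [(1 − (1+r)^−n)/r] for PMT.
Periodic rate r = 0.112/12 per month; n is counted in months.
With n = 252: PMT = 1,000,000 / ([(1 − (1+r)^−n)/r]) = $10,327.03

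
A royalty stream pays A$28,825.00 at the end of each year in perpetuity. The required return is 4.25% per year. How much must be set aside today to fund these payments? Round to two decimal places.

A$678,235.29

Periodic rate r = 0.0425 per year.
Level perpetuity: PV = PMT / r = 28,825 / (0.0425) = A$678,235.29.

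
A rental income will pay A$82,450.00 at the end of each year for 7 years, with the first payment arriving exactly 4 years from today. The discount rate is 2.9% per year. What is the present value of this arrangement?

A$473,250.07

Ordinary annuity of 7 payments, first payment at period 4.
Periodic rate r = 0.029 per year.
The ordinary-annuity PV formula values the stream one period before the first payment (period 3); discount that back 3 periods:
PV₀ = 82,450 × [1 − (1+r)^−7] / r × (1+r)^−3 = A$473,250.07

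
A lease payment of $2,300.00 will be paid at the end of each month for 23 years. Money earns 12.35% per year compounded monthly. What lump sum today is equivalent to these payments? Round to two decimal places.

This is an ordinary annuity: 276 payments of $2,300.00 at the end of each month.
Periodic rate r = 0.1235/12 per month; n is counted in months.
PV = PMT × [(1 − (1+r)^−n)/r] = 2,300 × [1 − (1+r)^−276] / r = $210,240.40

$210,240.40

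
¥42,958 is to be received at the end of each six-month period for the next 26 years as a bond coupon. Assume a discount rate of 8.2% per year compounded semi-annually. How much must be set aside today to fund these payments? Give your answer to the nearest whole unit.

¥918,091

This is an ordinary annuity: 52 payments of ¥42,958 at the end of each six-month period.
Periodic rate r = 0.082/2 per half-year; n is counted in half-years.
PV = PMT × [(1 − (1+r)^−n)/r] = 42,958 × [1 − (1+r)^−52] / r = ¥918,091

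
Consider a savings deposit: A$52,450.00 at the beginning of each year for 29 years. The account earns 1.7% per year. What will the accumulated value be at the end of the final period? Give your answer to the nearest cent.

This is an annuity due: 29 deposits of A$52,450.00 at the beginning of each year.
Periodic rate r = 0.017 per year.
FV = PMT × [((1+r)^n − 1)/r] × (1+r) = 52,450 × [(1+r)^29 − 1] / r × (1+r) = A$1,978,192.54

A$1,978,192.54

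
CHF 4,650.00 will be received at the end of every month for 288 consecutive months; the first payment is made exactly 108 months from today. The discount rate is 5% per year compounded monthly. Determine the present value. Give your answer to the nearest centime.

Ordinary annuity of 288 payments, first payment at period 108.
Periodic rate r = 0.05/12 per month; n is counted in months.
The ordinary-annuity PV formula values the stream one period before the first payment (period 107); discount that back 107 periods:
PV₀ = 4,650 × [1 − (1+r)^−288] / r × (1+r)^−107 = CHF 499,266.57

CHF 499,266.57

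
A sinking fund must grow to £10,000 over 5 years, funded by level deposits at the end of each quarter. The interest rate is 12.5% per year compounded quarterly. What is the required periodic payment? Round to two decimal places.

£367.45

Level ordinary annuity; solve FV = PMT × [((1+r)^n − 1)/r] for PMT.
Periodic rate r = 0.125/4 per quarter; n is counted in quarters.
With n = 20: PMT = 10,000 / ([((1+r)^n − 1)/r]) = £367.45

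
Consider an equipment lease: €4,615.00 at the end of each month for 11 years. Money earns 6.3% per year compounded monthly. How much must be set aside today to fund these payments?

€438,661.51

This is an ordinary annuity: 132 payments of €4,615.00 at the end of each month.
Periodic rate r = 0.063/12 per month; n is counted in months.
PV = PMT × [(1 − (1+r)^−n)/r] = 4,615 × [1 − (1+r)^−132] / r = €438,661.51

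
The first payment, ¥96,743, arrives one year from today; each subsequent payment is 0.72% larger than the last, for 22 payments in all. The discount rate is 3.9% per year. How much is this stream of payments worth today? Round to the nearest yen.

Periodic rate r = 0.039 per year.
Growing ordinary annuity: PV = PMT₁ × [1 − ((1+g)/(1+r))^n] / (r − g) = 96,743 × [1 − ((1+0.0072)/(1+r))^22] / (r − 0.0072) = ¥1,506,922.

¥1,506,922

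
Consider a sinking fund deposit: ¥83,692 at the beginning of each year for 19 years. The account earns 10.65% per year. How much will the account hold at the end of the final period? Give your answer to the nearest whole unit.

¥5,078,355

This is an annuity due: 19 deposits of ¥83,692 at the beginning of each year.
Periodic rate r = 0.1065 per year.
FV = PMT × [((1+r)^n − 1)/r] × (1+r) = 83,692 × [(1+r)^19 − 1] / r × (1+r) = ¥5,078,355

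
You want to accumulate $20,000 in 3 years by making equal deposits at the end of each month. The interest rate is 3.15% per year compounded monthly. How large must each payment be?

$530.45

Level ordinary annuity; solve FV = PMT × [((1+r)^n − 1)/r] for PMT.
Periodic rate r = 0.0315/12 per month; n is counted in months.
With n = 36: PMT = 20,000 / ([((1+r)^n − 1)/r]) = $530.45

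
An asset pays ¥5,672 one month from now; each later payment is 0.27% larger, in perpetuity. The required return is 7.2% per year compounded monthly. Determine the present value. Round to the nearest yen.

Periodic rate r = 0.072/12 per month.
Growing perpetuity (Gordon): PV = PMT₁ / (r − g) = 5,672 / (r − 0.0027) = ¥1,718,788.

¥1,718,788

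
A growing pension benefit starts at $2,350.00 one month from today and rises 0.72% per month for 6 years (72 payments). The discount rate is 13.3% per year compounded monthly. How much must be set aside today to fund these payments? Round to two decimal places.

Periodic rate r = 0.133/12 per month; n is counted in months.
Growing ordinary annuity: PV = PMT₁ × [1 − ((1+g)/(1+r))^n] / (r − g) = 2,350 × [1 − ((1+0.0072)/(1+r))^72] / (r − 0.0072) = $146,444.33.

$146,444.33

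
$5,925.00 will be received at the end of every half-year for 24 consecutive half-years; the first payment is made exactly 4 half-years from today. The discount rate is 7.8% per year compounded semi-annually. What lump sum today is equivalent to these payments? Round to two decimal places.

Ordinary annuity of 24 payments, first payment at period 4.
Periodic rate r = 0.078/2 per half-year; n is counted in half-years.
The ordinary-annuity PV formula values the stream one period before the first payment (period 3); discount that back 3 periods:
PV₀ = 5,925 × [1 − (1+r)^−24] / r × (1+r)^−3 = $81,373.48

$81,373.48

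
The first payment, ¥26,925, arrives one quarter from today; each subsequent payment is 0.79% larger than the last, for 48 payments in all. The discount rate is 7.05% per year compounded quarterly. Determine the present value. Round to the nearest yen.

¥1,022,451

Periodic rate r = 0.0705/4 per quarter; n is counted in quarters.
Growing ordinary annuity: PV = PMT₁ × [1 − ((1+g)/(1+r))^n] / (r − g) = 26,925 × [1 − ((1+0.0079)/(1+r))^48] / (r − 0.0079) = ¥1,022,451.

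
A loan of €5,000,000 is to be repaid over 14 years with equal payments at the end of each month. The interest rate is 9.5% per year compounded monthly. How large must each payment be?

€53,918.40

Level ordinary annuity; solve PV = PMT × [(1 − (1+r)^−n)/r] for PMT.
Periodic rate r = 0.095/12 per month; n is counted in months.
With n = 168: PMT = 5,000,000 / ([(1 − (1+r)^−n)/r]) = €53,918.40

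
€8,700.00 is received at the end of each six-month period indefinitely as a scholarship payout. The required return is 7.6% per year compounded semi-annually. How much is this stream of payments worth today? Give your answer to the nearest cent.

€228,947.37

Periodic rate r = 0.076/2 per half-year.
Level perpetuity: PV = PMT / r = 8,700 / (0.076/2) = €228,947.37.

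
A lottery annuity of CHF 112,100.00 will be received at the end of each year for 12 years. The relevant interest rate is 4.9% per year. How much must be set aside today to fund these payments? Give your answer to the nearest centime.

CHF 999,197.98

This is an ordinary annuity: 12 payments of CHF 112,100.00 at the end of each year.
Periodic rate r = 0.049 per year.
PV = PMT × [(1 − (1+r)^−n)/r] = 112,100 × [1 − (1+r)^−12] / r = CHF 999,197.98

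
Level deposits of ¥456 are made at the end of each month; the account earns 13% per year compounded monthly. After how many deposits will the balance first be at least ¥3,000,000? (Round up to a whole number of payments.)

Periodic rate r = 0.13/12 per month; n is counted in months.
Ordinary annuity FV: 3,000,000 = 456 × [((1+r)^n − 1)/r].
(1+r)^n = 1 + 3,000,000 × r / 456, so n = ln(1 + 3,000,000·r/456) / ln(1+r) = 397.25.
Round up to a whole number of payments: n = 398.

398 payments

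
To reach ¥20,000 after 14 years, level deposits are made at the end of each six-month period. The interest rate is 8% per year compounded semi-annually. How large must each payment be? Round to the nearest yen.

¥400

Level ordinary annuity; solve FV = PMT × [((1+r)^n − 1)/r] for PMT.
Periodic rate r = 0.08/2 per half-year; n is counted in half-years.
With n = 28: PMT = 20,000 / ([((1+r)^n − 1)/r]) = ¥400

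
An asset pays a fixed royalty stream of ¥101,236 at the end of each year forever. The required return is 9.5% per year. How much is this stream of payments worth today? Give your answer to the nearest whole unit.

¥1,065,642

Periodic rate r = 0.095 per year.
Level perpetuity: PV = PMT / r = 101,236 / (0.095) = ¥1,065,642.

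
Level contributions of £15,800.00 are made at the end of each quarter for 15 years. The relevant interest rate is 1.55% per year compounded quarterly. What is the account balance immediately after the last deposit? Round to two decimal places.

This is an ordinary annuity: 60 deposits of £15,800.00 at the end of each quarter.
Periodic rate r = 0.0155/4 per quarter; n is counted in quarters.
FV = PMT × [((1+r)^n − 1)/r] = 15,800 × [(1+r)^60 − 1] / r = £1,064,955.30

£1,064,955.30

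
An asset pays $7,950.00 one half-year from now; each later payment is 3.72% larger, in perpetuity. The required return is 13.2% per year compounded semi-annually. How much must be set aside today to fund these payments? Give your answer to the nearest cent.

$276,041.67

Periodic rate r = 0.132/2 per half-year.
Growing perpetuity (Gordon): PV = PMT₁ / (r − g) = 7,950 / (r − 0.0372) = $276,041.67.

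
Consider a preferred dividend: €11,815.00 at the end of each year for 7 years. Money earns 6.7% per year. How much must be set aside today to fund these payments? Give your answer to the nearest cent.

This is an ordinary annuity: 7 payments of €11,815.00 at the end of each year.
Periodic rate r = 0.067 per year.
PV = PMT × [(1 − (1+r)^−n)/r] = 11,815 × [1 − (1+r)^−7] / r = €64,345.87

€64,345.87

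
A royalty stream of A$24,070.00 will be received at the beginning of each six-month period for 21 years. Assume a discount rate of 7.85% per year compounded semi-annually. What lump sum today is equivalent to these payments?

A$510,811.26

This is an annuity due: 42 payments of A$24,070.00 at the beginning of each six-month period.
Periodic rate r = 0.0785/2 per half-year; n is counted in half-years.
PV = PMT × [(1 − (1+r)^−n)/r] × (1+r) = 24,070 × [1 − (1+r)^−42] / r × (1+r) = A$510,811.26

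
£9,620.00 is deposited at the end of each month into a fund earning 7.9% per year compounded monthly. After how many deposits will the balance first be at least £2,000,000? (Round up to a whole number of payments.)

Periodic rate r = 0.079/12 per month; n is counted in months.
Ordinary annuity FV: 2,000,000 = 9,620 × [((1+r)^n − 1)/r].
(1+r)^n = 1 + 2,000,000 × r / 9,620, so n = ln(1 + 2,000,000·r/9,620) / ln(1+r) = 131.42.
Round up to a whole number of payments: n = 132.

132 payments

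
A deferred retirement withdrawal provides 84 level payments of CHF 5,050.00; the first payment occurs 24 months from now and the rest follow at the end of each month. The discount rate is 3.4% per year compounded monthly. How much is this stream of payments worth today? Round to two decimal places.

Ordinary annuity of 84 payments, first payment at period 24.
Periodic rate r = 0.034/12 per month; n is counted in months.
The ordinary-annuity PV formula values the stream one period before the first payment (period 23); discount that back 23 periods:
PV₀ = 5,050 × [1 − (1+r)^−84] / r × (1+r)^−23 = CHF 353,271.25

CHF 353,271.25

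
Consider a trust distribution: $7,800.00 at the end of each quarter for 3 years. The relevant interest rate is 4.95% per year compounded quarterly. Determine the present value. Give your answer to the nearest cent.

This is an ordinary annuity: 12 payments of $7,800.00 at the end of each quarter.
Periodic rate r = 0.0495/4 per quarter; n is counted in quarters.
PV = PMT × [(1 − (1+r)^−n)/r] = 7,800 × [1 − (1+r)^−12] / r = $86,486.44

$86,486.44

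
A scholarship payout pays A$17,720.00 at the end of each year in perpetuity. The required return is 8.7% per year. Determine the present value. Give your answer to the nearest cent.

A$203,678.16

Periodic rate r = 0.087 per year.
Level perpetuity: PV = PMT / r = 17,720 / (0.087) = A$203,678.16.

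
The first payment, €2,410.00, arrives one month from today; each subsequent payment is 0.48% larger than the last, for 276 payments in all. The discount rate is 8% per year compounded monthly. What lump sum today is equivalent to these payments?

€517,541.36

Periodic rate r = 0.08/12 per month; n is counted in months.
Growing ordinary annuity: PV = PMT₁ × [1 − ((1+g)/(1+r))^n] / (r − g) = 2,410 × [1 − ((1+0.0048)/(1+r))^276] / (r − 0.0048) = €517,541.36.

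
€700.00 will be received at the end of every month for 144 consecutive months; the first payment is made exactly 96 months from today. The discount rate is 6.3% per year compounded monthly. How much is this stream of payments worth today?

Ordinary annuity of 144 payments, first payment at period 96.
Periodic rate r = 0.063/12 per month; n is counted in months.
The ordinary-annuity PV formula values the stream one period before the first payment (period 95); discount that back 95 periods:
PV₀ = 700 × [1 − (1+r)^−144] / r × (1+r)^−95 = €42,933.00

€42,933.00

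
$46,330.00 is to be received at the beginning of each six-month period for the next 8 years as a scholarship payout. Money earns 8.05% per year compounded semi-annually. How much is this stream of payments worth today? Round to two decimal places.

This is an annuity due: 16 payments of $46,330.00 at the beginning of each six-month period.
Periodic rate r = 0.0805/2 per half-year; n is counted in half-years.
PV = PMT × [(1 − (1+r)^−n)/r] × (1+r) = 46,330 × [1 − (1+r)^−16] / r × (1+r) = $560,545.59

$560,545.59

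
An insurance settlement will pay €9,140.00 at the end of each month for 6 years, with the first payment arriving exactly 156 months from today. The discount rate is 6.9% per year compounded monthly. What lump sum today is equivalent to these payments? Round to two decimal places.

Ordinary annuity of 72 payments, first payment at period 156.
Periodic rate r = 0.069/12 per month; n is counted in months.
The ordinary-annuity PV formula values the stream one period before the first payment (period 155); discount that back 155 periods:
PV₀ = 9,140 × [1 − (1+r)^−72] / r × (1+r)^−155 = €221,062.26

€221,062.26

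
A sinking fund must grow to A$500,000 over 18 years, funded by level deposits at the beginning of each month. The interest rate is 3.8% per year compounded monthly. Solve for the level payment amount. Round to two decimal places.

Level annuity due; solve FV = PMT × [((1+r)^n − 1)/r] × (1+r) for PMT.
Periodic rate r = 0.038/12 per month; n is counted in months.
With n = 216: PMT = 500,000 / ([((1+r)^n − 1)/r] × (1+r)) = A$1,611.12

A$1,611.12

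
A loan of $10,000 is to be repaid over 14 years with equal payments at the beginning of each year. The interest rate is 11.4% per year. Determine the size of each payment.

Level annuity due; solve PV = PMT × [(1 − (1+r)^−n)/r] × (1+r) for PMT.
Periodic rate r = 0.114 per year.
With n = 14: PMT = 10,000 / ([(1 − (1+r)^−n)/r] × (1+r)) = $1,312.99

$1,312.99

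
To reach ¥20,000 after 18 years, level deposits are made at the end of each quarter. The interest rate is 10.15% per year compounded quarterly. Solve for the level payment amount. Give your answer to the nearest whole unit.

¥100

Level ordinary annuity; solve FV = PMT × [((1+r)^n − 1)/r] for PMT.
Periodic rate r = 0.1015/4 per quarter; n is counted in quarters.
With n = 72: PMT = 20,000 / ([((1+r)^n − 1)/r]) = ¥100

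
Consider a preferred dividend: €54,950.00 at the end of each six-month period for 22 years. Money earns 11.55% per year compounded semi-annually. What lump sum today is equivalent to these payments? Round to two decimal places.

€871,058.45

This is an ordinary annuity: 44 payments of €54,950.00 at the end of each six-month period.
Periodic rate r = 0.1155/2 per half-year; n is counted in half-years.
PV = PMT × [(1 − (1+r)^−n)/r] = 54,950 × [1 − (1+r)^−44] / r = €871,058.45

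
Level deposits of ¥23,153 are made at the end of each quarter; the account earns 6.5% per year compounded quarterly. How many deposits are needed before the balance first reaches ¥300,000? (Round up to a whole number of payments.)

12 payments

Periodic rate r = 0.065/4 per quarter; n is counted in quarters.
Ordinary annuity FV: 300,000 = 23,153 × [((1+r)^n − 1)/r].
(1+r)^n = 1 + 300,000 × r / 23,153, so n = ln(1 + 300,000·r/23,153) / ln(1+r) = 11.85.
Round up to a whole number of payments: n = 12.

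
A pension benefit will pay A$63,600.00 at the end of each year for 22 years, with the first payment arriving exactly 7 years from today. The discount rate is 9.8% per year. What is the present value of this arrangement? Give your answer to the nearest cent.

Ordinary annuity of 22 payments, first payment at period 7.
Periodic rate r = 0.098 per year.
The ordinary-annuity PV formula values the stream one period before the first payment (period 6); discount that back 6 periods:
PV₀ = 63,600 × [1 − (1+r)^−22] / r × (1+r)^−6 = A$322,999.00

A$322,999.00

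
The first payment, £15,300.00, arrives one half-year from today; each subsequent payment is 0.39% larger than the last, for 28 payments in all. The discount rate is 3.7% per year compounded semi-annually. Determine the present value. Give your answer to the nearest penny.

£348,486.05

Periodic rate r = 0.037/2 per half-year; n is counted in half-years.
Growing ordinary annuity: PV = PMT₁ × [1 − ((1+g)/(1+r))^n] / (r − g) = 15,300 × [1 − ((1+0.0039)/(1+r))^28] / (r − 0.0039) = £348,486.05.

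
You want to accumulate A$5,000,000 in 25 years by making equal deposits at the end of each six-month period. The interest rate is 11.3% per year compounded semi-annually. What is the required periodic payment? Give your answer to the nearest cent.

A$19,332.64

Level ordinary annuity; solve FV = PMT × [((1+r)^n − 1)/r] for PMT.
Periodic rate r = 0.113/2 per half-year; n is counted in half-years.
With n = 50: PMT = 5,000,000 / ([((1+r)^n − 1)/r]) = A$19,332.64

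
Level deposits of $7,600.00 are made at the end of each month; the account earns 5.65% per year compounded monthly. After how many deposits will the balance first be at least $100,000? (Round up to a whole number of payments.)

13 payments

Periodic rate r = 0.0565/12 per month; n is counted in months.
Ordinary annuity FV: 100,000 = 7,600 × [((1+r)^n − 1)/r].
(1+r)^n = 1 + 100,000 × r / 7,600, so n = ln(1 + 100,000·r/7,600) / ln(1+r) = 12.80.
Round up to a whole number of payments: n = 13.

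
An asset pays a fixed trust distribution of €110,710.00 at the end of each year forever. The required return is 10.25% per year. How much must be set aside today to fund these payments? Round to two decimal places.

€1,080,097.56

Periodic rate r = 0.1025 per year.
Level perpetuity: PV = PMT / r = 110,710 / (0.1025) = €1,080,097.56.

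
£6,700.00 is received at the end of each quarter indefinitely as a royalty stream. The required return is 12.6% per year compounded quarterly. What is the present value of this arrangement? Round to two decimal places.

Periodic rate r = 0.126/4 per quarter.
Level perpetuity: PV = PMT / r = 6,700 / (0.126/4) = £212,698.41.

£212,698.41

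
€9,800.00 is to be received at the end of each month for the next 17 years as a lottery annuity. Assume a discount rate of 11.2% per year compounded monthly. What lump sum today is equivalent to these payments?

This is an ordinary annuity: 204 payments of €9,800.00 at the end of each month.
Periodic rate r = 0.112/12 per month; n is counted in months.
PV = PMT × [(1 − (1+r)^−n)/r] = 9,800 × [1 − (1+r)^−204] / r = €892,192.51

€892,192.51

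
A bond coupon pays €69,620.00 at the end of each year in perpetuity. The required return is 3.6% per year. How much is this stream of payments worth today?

Periodic rate r = 0.036 per year.
Level perpetuity: PV = PMT / r = 69,620 / (0.036) = €1,933,888.89.

€1,933,888.89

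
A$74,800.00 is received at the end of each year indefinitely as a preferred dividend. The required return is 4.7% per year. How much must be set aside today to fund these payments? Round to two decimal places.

Periodic rate r = 0.047 per year.
Level perpetuity: PV = PMT / r = 74,800 / (0.047) = A$1,591,489.36.

A$1,591,489.36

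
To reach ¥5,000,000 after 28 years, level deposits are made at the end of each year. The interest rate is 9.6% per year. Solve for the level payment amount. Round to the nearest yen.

¥39,925

Level ordinary annuity; solve FV = PMT × [((1+r)^n − 1)/r] for PMT.
Periodic rate r = 0.096 per year.
With n = 28: PMT = 5,000,000 / ([((1+r)^n − 1)/r]) = ¥39,925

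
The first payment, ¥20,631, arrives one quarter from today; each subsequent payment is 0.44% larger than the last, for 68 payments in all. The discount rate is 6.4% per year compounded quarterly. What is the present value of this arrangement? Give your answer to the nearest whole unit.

Periodic rate r = 0.064/4 per quarter; n is counted in quarters.
Growing ordinary annuity: PV = PMT₁ × [1 − ((1+g)/(1+r))^n] / (r − g) = 20,631 × [1 − ((1+0.0044)/(1+r))^68] / (r − 0.0044) = ¥963,931.

¥963,931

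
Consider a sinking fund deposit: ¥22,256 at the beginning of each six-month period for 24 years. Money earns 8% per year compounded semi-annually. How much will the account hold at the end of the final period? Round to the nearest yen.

This is an annuity due: 48 deposits of ¥22,256 at the beginning of each six-month period.
Periodic rate r = 0.08/2 per half-year; n is counted in half-years.
FV = PMT × [((1+r)^n − 1)/r] × (1+r) = 22,256 × [(1+r)^48 − 1] / r × (1+r) = ¥3,223,420

¥3,223,420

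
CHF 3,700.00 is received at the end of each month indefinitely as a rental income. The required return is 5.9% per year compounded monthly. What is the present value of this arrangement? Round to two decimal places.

Periodic rate r = 0.059/12 per month.
Level perpetuity: PV = PMT / r = 3,700 / (0.059/12) = CHF 752,542.37.

CHF 752,542.37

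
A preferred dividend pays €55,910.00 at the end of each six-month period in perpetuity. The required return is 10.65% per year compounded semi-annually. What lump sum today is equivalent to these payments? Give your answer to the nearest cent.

Periodic rate r = 0.1065/2 per half-year.
Level perpetuity: PV = PMT / r = 55,910 / (0.1065/2) = €1,049,953.05.

€1,049,953.05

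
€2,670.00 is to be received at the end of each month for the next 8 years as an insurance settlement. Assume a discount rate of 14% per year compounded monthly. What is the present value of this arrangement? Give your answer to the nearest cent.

This is an ordinary annuity: 96 payments of €2,670.00 at the end of each month.
Periodic rate r = 0.14/12 per month; n is counted in months.
PV = PMT × [(1 − (1+r)^−n)/r] = 2,670 × [1 − (1+r)^−96] / r = €153,700.02

€153,700.02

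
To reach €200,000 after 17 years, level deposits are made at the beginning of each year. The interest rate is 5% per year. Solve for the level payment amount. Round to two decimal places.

Level annuity due; solve FV = PMT × [((1+r)^n − 1)/r] × (1+r) for PMT.
Periodic rate r = 0.05 per year.
With n = 17: PMT = 200,000 / ([((1+r)^n − 1)/r] × (1+r)) = €7,371.27

€7,371.27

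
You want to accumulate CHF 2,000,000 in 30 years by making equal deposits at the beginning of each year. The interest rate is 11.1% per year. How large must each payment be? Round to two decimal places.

CHF 8,873.33

Level annuity due; solve FV = PMT × [((1+r)^n − 1)/r] × (1+r) for PMT.
Periodic rate r = 0.111 per year.
With n = 30: PMT = 2,000,000 / ([((1+r)^n − 1)/r] × (1+r)) = CHF 8,873.33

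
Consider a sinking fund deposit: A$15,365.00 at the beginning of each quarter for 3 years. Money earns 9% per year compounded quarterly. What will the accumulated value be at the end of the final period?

This is an annuity due: 12 deposits of A$15,365.00 at the beginning of each quarter.
Periodic rate r = 0.09/4 per quarter; n is counted in quarters.
FV = PMT × [((1+r)^n − 1)/r] × (1+r) = 15,365 × [(1+r)^12 − 1] / r × (1+r) = A$213,700.60

A$213,700.60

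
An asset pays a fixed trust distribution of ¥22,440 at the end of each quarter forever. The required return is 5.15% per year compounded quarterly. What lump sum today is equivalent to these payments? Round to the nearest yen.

¥1,742,913

Periodic rate r = 0.0515/4 per quarter.
Level perpetuity: PV = PMT / r = 22,440 / (0.0515/4) = ¥1,742,913.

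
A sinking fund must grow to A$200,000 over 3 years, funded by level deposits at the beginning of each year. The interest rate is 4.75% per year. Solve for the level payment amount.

Level annuity due; solve FV = PMT × [((1+r)^n − 1)/r] × (1+r) for PMT.
Periodic rate r = 0.0475 per year.
With n = 3: PMT = 200,000 / ([((1+r)^n − 1)/r] × (1+r)) = A$60,714.02

A$60,714.02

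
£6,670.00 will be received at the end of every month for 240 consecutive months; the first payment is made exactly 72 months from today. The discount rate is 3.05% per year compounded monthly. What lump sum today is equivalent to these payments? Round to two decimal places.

Ordinary annuity of 240 payments, first payment at period 72.
Periodic rate r = 0.0305/12 per month; n is counted in months.
The ordinary-annuity PV formula values the stream one period before the first payment (period 71); discount that back 71 periods:
PV₀ = 6,670 × [1 − (1+r)^−240] / r × (1+r)^−71 = £999,808.89

£999,808.89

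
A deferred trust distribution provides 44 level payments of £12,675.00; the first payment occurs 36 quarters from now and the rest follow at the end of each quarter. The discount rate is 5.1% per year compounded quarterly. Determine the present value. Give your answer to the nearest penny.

Ordinary annuity of 44 payments, first payment at period 36.
Periodic rate r = 0.051/4 per quarter; n is counted in quarters.
The ordinary-annuity PV formula values the stream one period before the first payment (period 35); discount that back 35 periods:
PV₀ = 12,675 × [1 − (1+r)^−44] / r × (1+r)^−35 = £272,663.53

£272,663.53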